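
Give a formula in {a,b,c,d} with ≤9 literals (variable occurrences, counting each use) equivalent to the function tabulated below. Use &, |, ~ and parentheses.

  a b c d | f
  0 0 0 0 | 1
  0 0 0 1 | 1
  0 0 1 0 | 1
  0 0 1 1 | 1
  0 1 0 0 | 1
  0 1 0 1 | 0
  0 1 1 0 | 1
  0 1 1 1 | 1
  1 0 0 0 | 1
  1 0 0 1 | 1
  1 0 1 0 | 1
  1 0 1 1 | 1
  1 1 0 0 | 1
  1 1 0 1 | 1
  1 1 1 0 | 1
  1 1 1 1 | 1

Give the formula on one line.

(((~b | ~d) | a) | ((d & b) & (c | ~b)))

  ~b = 1111000011110000
  ~d = 1010101010101010
  (~b | ~d) = 1111101011111010
  ((~b | ~d) | a) = 1111101011111111
  (d & b) = 0000010100000101
  (c | ~b) = 1111001111110011
  ((d & b) & (c | ~b)) = 0000000100000001
  (((~b | ~d) | a) | ((d & b) & (c | ~b))) = 1111101111111111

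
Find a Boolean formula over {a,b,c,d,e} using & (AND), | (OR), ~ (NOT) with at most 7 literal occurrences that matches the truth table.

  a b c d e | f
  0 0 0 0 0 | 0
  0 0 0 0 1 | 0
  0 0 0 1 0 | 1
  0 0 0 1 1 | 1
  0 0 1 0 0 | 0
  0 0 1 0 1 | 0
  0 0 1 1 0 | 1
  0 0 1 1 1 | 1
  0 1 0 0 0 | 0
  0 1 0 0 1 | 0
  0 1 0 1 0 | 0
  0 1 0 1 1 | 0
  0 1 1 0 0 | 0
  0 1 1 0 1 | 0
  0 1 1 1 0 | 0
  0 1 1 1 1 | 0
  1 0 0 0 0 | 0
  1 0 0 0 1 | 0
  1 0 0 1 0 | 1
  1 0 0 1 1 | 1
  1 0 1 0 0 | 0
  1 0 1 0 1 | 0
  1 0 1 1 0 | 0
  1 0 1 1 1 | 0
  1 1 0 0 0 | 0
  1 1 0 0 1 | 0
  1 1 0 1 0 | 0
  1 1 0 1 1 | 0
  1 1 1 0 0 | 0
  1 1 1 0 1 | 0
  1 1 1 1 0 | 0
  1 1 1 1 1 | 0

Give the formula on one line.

((d & (~b & (~a | d))) & ((d & ~c) | ~a))

  ~b = 11111111000000001111111100000000
  ~a = 11111111111111110000000000000000
  (~a | d) = 11111111111111110011001100110011
  (~b & (~a | d)) = 11111111000000000011001100000000
  (d & (~b & (~a | d))) = 00110011000000000011001100000000
  ~c = 11110000111100001111000011110000
  (d & ~c) = 00110000001100000011000000110000
  ((d & ~c) | ~a) = 11111111111111110011000000110000
  ((d & (~b & (~a | d))) & ((d & ~c) | ~a)) = 00110011000000000011000000000000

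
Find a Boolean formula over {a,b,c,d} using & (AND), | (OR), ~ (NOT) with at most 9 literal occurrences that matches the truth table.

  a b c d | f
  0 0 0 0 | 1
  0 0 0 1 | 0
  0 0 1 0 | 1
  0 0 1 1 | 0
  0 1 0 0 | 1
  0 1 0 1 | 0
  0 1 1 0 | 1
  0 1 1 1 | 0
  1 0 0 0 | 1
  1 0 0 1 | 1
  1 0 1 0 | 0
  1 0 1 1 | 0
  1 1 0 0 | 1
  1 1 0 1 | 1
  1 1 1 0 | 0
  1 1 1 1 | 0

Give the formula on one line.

  ~c = 1100110011001100
  ~a = 1111111100000000
  (~c | ~a) = 1111111111001100
  (d | (~c | ~a)) = 1111111111011101
  ~d = 1010101010101010
  ((d | (~c | ~a)) & ~d) = 1010101010001000
  (((d | (~c | ~a)) & ~d) | ~c) = 1110111011001100
  (a | ~d) = 1010101011111111
  ((((d | (~c | ~a)) & ~d) | ~c) & (a | ~d)) = 1010101011001100

((((d | (~c | ~a)) & ~d) | ~c) & (a | ~d))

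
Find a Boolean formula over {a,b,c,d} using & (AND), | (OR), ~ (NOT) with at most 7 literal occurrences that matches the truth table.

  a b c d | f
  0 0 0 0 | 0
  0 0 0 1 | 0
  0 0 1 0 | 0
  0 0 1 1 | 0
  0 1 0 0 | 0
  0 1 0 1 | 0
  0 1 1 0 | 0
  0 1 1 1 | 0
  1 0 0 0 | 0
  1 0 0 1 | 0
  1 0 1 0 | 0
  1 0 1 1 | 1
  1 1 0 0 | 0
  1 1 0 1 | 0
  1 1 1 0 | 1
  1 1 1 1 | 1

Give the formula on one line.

((((b | ~c) | d) & c) & a)

  ~c = 1100110011001100
  (b | ~c) = 1100111111001111
  ((b | ~c) | d) = 1101111111011111
  (((b | ~c) | d) & c) = 0001001100010011
  ((((b | ~c) | d) & c) & a) = 0000000000010011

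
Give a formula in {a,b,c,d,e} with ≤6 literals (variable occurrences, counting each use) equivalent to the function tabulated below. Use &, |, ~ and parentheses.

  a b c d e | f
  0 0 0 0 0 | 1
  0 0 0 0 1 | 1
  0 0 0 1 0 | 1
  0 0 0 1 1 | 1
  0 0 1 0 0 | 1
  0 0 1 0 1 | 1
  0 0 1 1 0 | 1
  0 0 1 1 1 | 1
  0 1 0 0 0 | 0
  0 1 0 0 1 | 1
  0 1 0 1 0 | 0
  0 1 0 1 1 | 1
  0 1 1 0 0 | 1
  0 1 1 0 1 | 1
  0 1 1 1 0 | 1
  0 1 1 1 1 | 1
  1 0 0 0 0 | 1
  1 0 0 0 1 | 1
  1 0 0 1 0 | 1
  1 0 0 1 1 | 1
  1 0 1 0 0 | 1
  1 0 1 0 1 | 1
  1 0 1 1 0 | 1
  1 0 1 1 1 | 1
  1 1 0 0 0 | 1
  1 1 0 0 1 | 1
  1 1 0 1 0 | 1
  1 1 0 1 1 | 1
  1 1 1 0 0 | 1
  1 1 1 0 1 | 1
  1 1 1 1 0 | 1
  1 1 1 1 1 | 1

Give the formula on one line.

  (b & a) = 00000000000000000000000011111111
  (e | (b & a)) = 01010101010101010101010111111111
  ((e | (b & a)) & b) = 00000000010101010000000011111111
  ~b = 11111111000000001111111100000000
  (~b | c) = 11111111000011111111111100001111
  (((e | (b & a)) & b) | (~b | c)) = 11111111010111111111111111111111

(((e | (b & a)) & b) | (~b | c))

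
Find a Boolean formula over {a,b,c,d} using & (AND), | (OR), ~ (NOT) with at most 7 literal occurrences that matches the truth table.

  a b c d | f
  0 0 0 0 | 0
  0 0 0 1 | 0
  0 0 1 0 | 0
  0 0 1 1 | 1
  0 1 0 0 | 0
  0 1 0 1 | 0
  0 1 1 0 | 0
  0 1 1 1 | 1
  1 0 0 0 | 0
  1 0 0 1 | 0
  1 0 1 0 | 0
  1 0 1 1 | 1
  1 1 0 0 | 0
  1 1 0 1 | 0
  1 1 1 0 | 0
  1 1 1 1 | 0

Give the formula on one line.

(c & (d & (~b | ~a)))

  ~b = 1111000011110000
  ~a = 1111111100000000
  (~b | ~a) = 1111111111110000
  (d & (~b | ~a)) = 0101010101010000
  (c & (d & (~b | ~a))) = 0001000100010000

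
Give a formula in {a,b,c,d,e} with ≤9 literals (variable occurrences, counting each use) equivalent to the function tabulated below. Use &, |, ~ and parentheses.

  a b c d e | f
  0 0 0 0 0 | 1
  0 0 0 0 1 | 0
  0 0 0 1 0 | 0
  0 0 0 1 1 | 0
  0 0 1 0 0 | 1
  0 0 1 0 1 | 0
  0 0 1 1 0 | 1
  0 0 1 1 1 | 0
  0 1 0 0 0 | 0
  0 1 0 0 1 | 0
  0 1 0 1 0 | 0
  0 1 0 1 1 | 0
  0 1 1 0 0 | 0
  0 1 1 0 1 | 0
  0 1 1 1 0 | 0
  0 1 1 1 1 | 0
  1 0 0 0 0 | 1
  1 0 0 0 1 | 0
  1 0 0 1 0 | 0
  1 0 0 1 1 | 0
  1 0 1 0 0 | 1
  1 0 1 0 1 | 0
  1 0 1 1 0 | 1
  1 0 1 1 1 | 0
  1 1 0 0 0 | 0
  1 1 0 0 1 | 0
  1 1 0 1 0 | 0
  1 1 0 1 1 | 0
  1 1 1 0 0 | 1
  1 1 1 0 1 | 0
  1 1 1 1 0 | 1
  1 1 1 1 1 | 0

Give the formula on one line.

  ~d = 11001100110011001100110011001100
  (c | ~d) = 11001111110011111100111111001111
  (c & a) = 00000000000000000000111100001111
  ~b = 11111111000000001111111100000000
  ((c & a) | ~b) = 11111111000000001111111100001111
  ~e = 10101010101010101010101010101010
  (((c & a) | ~b) & ~e) = 10101010000000001010101000001010
  ((c | ~d) & (((c & a) | ~b) & ~e)) = 10001010000000001000101000001010

((c | ~d) & (((c & a) | ~b) & ~e))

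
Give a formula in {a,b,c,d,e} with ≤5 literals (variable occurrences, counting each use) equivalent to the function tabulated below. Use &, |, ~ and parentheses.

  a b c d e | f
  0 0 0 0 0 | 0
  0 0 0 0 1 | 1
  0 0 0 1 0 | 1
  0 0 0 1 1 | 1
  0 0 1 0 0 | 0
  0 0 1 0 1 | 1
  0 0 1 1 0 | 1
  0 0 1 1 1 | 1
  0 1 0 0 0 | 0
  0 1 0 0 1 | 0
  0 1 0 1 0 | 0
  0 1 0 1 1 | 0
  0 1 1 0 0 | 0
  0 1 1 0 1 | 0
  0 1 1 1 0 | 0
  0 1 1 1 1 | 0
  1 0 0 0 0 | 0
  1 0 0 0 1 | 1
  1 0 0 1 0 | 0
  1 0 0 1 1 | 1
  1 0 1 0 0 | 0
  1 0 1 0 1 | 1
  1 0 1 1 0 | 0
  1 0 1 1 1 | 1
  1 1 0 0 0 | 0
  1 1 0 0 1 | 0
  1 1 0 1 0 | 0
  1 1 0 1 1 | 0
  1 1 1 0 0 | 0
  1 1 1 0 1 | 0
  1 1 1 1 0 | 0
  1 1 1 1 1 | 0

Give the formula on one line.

((e & ~b) | (~b & (~a & d)))

  ~b = 11111111000000001111111100000000
  (e & ~b) = 01010101000000000101010100000000
  ~a = 11111111111111110000000000000000
  (~a & d) = 00110011001100110000000000000000
  (~b & (~a & d)) = 00110011000000000000000000000000
  ((e & ~b) | (~b & (~a & d))) = 01110111000000000101010100000000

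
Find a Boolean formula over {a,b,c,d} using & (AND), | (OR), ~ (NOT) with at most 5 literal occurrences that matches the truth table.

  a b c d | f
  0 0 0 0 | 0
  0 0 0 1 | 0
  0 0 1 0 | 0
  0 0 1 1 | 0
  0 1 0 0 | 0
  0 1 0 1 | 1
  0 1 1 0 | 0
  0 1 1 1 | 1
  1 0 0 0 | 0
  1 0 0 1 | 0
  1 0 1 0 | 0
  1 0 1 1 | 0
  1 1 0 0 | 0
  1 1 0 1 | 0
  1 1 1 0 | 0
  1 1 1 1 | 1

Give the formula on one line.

(((c | ~a) & b) & d)

  ~a = 1111111100000000
  (c | ~a) = 1111111100110011
  ((c | ~a) & b) = 0000111100000011
  (((c | ~a) & b) & d) = 0000010100000001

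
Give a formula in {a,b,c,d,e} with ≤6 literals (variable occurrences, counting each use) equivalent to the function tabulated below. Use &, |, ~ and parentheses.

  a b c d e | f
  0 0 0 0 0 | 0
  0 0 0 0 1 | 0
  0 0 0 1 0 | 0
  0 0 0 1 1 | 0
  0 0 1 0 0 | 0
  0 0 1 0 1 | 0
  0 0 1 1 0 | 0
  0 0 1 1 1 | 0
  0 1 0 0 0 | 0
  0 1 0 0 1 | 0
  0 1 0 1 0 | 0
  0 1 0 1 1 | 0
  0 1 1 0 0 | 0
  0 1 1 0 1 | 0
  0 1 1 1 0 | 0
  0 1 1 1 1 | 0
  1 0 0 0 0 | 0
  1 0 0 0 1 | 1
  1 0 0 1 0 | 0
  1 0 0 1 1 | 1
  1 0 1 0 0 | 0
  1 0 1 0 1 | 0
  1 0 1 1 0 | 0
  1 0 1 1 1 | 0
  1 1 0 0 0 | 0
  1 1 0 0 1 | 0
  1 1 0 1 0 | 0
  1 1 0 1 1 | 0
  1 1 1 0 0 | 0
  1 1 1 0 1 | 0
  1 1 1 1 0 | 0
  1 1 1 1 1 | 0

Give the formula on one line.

(((~b & e) & a) & ~c)

  ~b = 11111111000000001111111100000000
  (~b & e) = 01010101000000000101010100000000
  ((~b & e) & a) = 00000000000000000101010100000000
  ~c = 11110000111100001111000011110000
  (((~b & e) & a) & ~c) = 00000000000000000101000000000000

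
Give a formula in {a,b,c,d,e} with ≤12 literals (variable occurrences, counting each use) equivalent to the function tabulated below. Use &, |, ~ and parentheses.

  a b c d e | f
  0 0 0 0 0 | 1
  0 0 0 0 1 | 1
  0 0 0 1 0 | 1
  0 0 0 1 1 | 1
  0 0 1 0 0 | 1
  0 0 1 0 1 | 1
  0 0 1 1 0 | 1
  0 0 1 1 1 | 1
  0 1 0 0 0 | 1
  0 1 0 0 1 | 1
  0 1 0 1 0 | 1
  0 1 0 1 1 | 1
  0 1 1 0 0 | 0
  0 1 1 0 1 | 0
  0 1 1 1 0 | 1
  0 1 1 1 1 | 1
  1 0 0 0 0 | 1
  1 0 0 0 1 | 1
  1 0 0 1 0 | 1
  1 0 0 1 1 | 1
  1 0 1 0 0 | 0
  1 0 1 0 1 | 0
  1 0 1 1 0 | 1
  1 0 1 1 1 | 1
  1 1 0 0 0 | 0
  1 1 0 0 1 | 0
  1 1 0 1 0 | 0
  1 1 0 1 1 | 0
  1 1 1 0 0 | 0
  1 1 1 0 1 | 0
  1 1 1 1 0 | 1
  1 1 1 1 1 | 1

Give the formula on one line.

(((~b | c) & ((~c | (b & d)) | d)) | ((~b | ~c) & ~a))

  ~b = 11111111000000001111111100000000
  (~b | c) = 11111111000011111111111100001111
  ~c = 11110000111100001111000011110000
  (b & d) = 00000000001100110000000000110011
  (~c | (b & d)) = 11110000111100111111000011110011
  ((~c | (b & d)) | d) = 11110011111100111111001111110011
  ((~b | c) & ((~c | (b & d)) | d)) = 11110011000000111111001100000011
  (~b | ~c) = 11111111111100001111111111110000
  ~a = 11111111111111110000000000000000
  ((~b | ~c) & ~a) = 11111111111100000000000000000000
  (((~b | c) & ((~c | (b & d)) | d)) | ((~b | ~c) & ~a)) = 11111111111100111111001100000011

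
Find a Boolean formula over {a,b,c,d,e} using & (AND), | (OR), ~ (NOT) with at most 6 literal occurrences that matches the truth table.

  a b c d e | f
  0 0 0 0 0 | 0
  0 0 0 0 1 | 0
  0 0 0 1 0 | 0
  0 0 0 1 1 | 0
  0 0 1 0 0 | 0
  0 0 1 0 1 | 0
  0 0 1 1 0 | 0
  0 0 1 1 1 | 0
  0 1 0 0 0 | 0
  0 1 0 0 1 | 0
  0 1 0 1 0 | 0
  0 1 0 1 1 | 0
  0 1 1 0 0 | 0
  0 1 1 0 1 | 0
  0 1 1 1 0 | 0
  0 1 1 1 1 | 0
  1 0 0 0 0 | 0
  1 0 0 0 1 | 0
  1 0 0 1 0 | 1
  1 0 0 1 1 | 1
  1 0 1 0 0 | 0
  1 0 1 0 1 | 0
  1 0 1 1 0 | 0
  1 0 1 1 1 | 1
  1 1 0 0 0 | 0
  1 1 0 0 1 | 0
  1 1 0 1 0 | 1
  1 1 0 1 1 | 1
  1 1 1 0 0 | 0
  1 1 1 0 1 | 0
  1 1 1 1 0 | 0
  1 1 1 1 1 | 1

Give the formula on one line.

((a & d) & (~c | (~d | e)))

  (a & d) = 00000000000000000011001100110011
  ~c = 11110000111100001111000011110000
  ~d = 11001100110011001100110011001100
  (~d | e) = 11011101110111011101110111011101
  (~c | (~d | e)) = 11111101111111011111110111111101
  ((a & d) & (~c | (~d | e))) = 00000000000000000011000100110001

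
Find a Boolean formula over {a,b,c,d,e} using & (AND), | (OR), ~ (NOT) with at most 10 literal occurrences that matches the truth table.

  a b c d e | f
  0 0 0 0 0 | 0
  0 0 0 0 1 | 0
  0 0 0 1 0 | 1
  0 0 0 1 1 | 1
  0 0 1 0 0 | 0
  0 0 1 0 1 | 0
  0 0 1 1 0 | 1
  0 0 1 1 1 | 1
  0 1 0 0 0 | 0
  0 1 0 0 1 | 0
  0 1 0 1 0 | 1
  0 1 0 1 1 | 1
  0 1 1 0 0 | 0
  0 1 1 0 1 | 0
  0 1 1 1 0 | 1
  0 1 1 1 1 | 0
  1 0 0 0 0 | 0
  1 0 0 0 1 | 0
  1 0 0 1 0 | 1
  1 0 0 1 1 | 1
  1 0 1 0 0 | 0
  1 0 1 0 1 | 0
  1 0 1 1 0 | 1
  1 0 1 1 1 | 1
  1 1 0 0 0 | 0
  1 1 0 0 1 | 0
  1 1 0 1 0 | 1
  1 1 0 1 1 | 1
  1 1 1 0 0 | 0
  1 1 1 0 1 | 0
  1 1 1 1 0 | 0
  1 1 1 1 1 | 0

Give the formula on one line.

  ~e = 10101010101010101010101010101010
  (d & ~e) = 00100010001000100010001000100010
  ~d = 11001100110011001100110011001100
  (~d | c) = 11001111110011111100111111001111
  ((d & ~e) & (~d | c)) = 00000010000000100000001000000010
  ~a = 11111111111111110000000000000000
  (((d & ~e) & (~d | c)) & ~a) = 00000010000000100000000000000000
  ~b = 11111111000000001111111100000000
  ((((d & ~e) & (~d | c)) & ~a) | ~b) = 11111111000000101111111100000000
  ~c = 11110000111100001111000011110000
  (((((d & ~e) & (~d | c)) & ~a) | ~b) | ~c) = 11111111111100101111111111110000
  (d & (((((d & ~e) & (~d | c)) & ~a) | ~b) | ~c)) = 00110011001100100011001100110000

(d & (((((d & ~e) & (~d | c)) & ~a) | ~b) | ~c))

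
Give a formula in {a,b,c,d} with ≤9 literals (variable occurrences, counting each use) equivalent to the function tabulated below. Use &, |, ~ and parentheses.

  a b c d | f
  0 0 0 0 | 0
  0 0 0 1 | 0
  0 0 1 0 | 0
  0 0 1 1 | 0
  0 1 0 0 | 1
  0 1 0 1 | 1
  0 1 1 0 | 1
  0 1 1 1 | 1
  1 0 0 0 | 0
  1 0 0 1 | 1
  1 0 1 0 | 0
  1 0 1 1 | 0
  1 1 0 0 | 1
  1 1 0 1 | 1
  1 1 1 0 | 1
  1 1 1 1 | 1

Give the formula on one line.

(((a & d) & (((c & a) & (b & a)) | (d & ~c))) | b)

  (a & d) = 0000000001010101
  (c & a) = 0000000000110011
  (b & a) = 0000000000001111
  ((c & a) & (b & a)) = 0000000000000011
  ~c = 1100110011001100
  (d & ~c) = 0100010001000100
  (((c & a) & (b & a)) | (d & ~c)) = 0100010001000111
  ((a & d) & (((c & a) & (b & a)) | (d & ~c))) = 0000000001000101
  (((a & d) & (((c & a) & (b & a)) | (d & ~c))) | b) = 0000111101001111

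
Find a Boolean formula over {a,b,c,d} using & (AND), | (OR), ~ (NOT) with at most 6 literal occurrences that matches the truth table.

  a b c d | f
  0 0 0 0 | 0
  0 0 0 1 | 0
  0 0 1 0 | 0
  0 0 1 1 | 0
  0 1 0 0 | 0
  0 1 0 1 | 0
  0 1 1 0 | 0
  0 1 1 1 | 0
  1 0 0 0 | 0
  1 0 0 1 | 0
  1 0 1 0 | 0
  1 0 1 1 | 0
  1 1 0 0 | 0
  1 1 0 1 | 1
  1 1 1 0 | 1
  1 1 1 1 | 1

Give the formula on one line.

  (d | c) = 0111011101110111
  ~a = 1111111100000000
  (b | ~a) = 1111111100001111
  ((d | c) & (b | ~a)) = 0111011100000111
  (a & ((d | c) & (b | ~a))) = 0000000000000111

(a & ((d | c) & (b | ~a)))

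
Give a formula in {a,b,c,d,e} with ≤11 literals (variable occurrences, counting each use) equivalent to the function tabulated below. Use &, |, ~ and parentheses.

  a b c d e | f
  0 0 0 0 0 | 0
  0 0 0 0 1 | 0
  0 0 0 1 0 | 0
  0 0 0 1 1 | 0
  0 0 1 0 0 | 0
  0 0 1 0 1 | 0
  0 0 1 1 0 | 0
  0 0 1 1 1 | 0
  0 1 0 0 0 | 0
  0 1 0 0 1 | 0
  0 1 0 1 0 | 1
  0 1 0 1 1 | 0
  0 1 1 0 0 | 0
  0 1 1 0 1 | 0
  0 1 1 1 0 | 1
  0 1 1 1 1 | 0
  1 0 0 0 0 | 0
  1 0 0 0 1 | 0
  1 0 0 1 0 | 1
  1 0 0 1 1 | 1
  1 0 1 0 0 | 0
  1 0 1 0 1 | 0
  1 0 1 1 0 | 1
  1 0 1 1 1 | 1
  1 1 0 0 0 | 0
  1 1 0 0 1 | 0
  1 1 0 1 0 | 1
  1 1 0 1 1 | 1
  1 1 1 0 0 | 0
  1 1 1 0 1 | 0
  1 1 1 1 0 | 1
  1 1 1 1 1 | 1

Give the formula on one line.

(((d | ~b) & ((b & (a | ~e)) | a)) & (d | ~a))

  ~b = 11111111000000001111111100000000
  (d | ~b) = 11111111001100111111111100110011
  ~e = 10101010101010101010101010101010
  (a | ~e) = 10101010101010101111111111111111
  (b & (a | ~e)) = 00000000101010100000000011111111
  ((b & (a | ~e)) | a) = 00000000101010101111111111111111
  ((d | ~b) & ((b & (a | ~e)) | a)) = 00000000001000101111111100110011
  ~a = 11111111111111110000000000000000
  (d | ~a) = 11111111111111110011001100110011
  (((d | ~b) & ((b & (a | ~e)) | a)) & (d | ~a)) = 00000000001000100011001100110011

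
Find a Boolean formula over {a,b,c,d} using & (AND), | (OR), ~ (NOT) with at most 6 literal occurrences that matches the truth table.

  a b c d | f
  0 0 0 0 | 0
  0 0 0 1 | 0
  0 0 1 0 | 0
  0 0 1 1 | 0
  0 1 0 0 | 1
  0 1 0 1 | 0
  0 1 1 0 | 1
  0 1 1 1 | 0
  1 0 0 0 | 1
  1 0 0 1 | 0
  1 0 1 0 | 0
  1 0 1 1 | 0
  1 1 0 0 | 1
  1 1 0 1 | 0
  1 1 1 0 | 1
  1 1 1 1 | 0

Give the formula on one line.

  ~c = 1100110011001100
  (~c & a) = 0000000011001100
  ~d = 1010101010101010
  (b & ~d) = 0000101000001010
  ((~c & a) | (b & ~d)) = 0000101011001110
  (d | ((~c & a) | (b & ~d))) = 0101111111011111
  ((d | ((~c & a) | (b & ~d))) & ~d) = 0000101010001010

((d | ((~c & a) | (b & ~d))) & ~d)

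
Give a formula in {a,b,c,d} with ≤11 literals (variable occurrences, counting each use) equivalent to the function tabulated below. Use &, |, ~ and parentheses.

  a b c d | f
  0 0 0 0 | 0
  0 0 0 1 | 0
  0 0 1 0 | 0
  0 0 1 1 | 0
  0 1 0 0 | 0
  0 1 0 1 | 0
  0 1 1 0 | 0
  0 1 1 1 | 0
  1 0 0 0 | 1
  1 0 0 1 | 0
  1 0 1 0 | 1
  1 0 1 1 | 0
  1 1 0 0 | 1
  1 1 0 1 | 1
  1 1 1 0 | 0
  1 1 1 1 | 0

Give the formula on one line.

((((~d & (a | c)) | (b & a)) & (d | a)) & (~c | ~b))

  ~d = 1010101010101010
  (a | c) = 0011001111111111
  (~d & (a | c)) = 0010001010101010
  (b & a) = 0000000000001111
  ((~d & (a | c)) | (b & a)) = 0010001010101111
  (d | a) = 0101010111111111
  (((~d & (a | c)) | (b & a)) & (d | a)) = 0000000010101111
  ~c = 1100110011001100
  ~b = 1111000011110000
  (~c | ~b) = 1111110011111100
  ((((~d & (a | c)) | (b & a)) & (d | a)) & (~c | ~b)) = 0000000010101100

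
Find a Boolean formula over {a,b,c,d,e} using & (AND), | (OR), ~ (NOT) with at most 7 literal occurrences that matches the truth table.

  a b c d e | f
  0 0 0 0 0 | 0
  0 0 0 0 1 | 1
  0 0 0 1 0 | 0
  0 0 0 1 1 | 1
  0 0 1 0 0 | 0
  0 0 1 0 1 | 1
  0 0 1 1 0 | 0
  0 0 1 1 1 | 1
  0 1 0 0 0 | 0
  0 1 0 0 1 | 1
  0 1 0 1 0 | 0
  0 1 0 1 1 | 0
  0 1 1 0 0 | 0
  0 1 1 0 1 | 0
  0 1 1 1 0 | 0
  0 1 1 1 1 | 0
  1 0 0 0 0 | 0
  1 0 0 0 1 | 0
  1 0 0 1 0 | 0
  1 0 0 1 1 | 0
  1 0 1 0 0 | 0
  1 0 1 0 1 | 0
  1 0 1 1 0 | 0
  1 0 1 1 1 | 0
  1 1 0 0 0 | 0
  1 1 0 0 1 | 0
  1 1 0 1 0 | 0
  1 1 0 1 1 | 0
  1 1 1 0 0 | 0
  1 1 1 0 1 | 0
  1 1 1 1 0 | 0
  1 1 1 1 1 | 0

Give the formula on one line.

  ~b = 11111111000000001111111100000000
  ~c = 11110000111100001111000011110000
  ~d = 11001100110011001100110011001100
  (~c & ~d) = 11000000110000001100000011000000
  (~b | (~c & ~d)) = 11111111110000001111111111000000
  ~a = 11111111111111110000000000000000
  ((~b | (~c & ~d)) & ~a) = 11111111110000000000000000000000
  (((~b | (~c & ~d)) & ~a) & e) = 01010101010000000000000000000000

(((~b | (~c & ~d)) & ~a) & e)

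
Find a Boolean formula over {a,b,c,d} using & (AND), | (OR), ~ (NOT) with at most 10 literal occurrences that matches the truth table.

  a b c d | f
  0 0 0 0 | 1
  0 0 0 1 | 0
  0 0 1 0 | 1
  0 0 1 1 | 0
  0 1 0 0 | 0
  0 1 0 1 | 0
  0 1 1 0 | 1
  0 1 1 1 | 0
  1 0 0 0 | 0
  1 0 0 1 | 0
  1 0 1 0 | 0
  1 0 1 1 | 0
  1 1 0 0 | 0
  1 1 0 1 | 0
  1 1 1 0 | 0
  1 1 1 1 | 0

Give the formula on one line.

  ~a = 1111111100000000
  ~d = 1010101010101010
  ~b = 1111000011110000
  (~d & ~b) = 1010000010100000
  (~a & b) = 0000111100000000
  (d & (~a & b)) = 0000010100000000
  ((~d & ~b) | (d & (~a & b))) = 1010010110100000
  (((~d & ~b) | (d & (~a & b))) | c) = 1011011110110011
  (~d & (((~d & ~b) | (d & (~a & b))) | c)) = 1010001010100010
  (~a & (~d & (((~d & ~b) | (d & (~a & b))) | c))) = 1010001000000000

(~a & (~d & (((~d & ~b) | (d & (~a & b))) | c)))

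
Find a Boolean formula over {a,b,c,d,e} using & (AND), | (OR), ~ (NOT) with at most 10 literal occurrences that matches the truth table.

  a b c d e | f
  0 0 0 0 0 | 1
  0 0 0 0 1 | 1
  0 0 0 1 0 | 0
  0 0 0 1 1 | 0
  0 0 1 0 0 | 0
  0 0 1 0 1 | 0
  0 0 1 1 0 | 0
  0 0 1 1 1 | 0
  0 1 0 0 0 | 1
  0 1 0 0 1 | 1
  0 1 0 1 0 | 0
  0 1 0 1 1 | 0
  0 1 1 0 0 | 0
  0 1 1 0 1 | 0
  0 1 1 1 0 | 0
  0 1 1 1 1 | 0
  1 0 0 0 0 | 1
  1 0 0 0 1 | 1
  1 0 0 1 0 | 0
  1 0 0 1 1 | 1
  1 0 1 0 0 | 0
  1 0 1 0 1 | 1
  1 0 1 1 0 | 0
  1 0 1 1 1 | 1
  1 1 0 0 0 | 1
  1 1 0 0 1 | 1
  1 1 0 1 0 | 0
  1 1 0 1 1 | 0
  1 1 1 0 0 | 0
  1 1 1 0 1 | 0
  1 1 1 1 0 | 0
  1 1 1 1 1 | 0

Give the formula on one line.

((~d & ~c) | ((~b & (b | a)) & ((e | ~a) | b)))

  ~d = 11001100110011001100110011001100
  ~c = 11110000111100001111000011110000
  (~d & ~c) = 11000000110000001100000011000000
  ~b = 11111111000000001111111100000000
  (b | a) = 00000000111111111111111111111111
  (~b & (b | a)) = 00000000000000001111111100000000
  ~a = 11111111111111110000000000000000
  (e | ~a) = 11111111111111110101010101010101
  ((e | ~a) | b) = 11111111111111110101010111111111
  ((~b & (b | a)) & ((e | ~a) | b)) = 00000000000000000101010100000000
  ((~d & ~c) | ((~b & (b | a)) & ((e | ~a) | b))) = 11000000110000001101010111000000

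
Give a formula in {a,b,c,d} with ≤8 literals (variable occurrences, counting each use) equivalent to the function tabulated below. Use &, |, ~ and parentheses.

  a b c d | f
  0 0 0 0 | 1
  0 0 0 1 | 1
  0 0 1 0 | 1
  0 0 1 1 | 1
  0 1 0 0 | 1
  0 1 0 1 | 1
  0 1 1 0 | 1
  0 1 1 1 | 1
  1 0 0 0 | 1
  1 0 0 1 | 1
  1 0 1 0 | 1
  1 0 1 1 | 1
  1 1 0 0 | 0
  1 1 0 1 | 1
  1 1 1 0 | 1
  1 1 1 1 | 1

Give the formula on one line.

((((~c & (~a | ~b)) | b) & ~a) | ((~b | d) | c))

  ~c = 1100110011001100
  ~a = 1111111100000000
  ~b = 1111000011110000
  (~a | ~b) = 1111111111110000
  (~c & (~a | ~b)) = 1100110011000000
  ((~c & (~a | ~b)) | b) = 1100111111001111
  (((~c & (~a | ~b)) | b) & ~a) = 1100111100000000
  (~b | d) = 1111010111110101
  ((~b | d) | c) = 1111011111110111
  ((((~c & (~a | ~b)) | b) & ~a) | ((~b | d) | c)) = 1111111111110111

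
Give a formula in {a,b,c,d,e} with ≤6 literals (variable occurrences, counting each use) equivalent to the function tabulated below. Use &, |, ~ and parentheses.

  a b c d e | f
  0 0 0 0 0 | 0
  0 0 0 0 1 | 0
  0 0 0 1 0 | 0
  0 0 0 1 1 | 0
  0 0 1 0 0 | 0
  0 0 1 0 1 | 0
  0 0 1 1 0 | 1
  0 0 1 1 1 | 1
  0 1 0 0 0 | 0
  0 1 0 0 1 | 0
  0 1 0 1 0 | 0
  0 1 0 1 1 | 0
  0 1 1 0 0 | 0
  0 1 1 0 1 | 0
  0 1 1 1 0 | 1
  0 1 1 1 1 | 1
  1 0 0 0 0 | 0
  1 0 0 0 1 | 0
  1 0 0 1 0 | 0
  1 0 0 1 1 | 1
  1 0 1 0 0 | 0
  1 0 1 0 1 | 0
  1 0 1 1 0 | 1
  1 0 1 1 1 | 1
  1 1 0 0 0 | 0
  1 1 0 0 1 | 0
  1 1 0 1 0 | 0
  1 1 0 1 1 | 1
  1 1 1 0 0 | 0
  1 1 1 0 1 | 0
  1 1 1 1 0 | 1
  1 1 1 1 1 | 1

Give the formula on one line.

  (e | c) = 01011111010111110101111101011111
  ((e | c) & d) = 00010011000100110001001100010011
  (c | a) = 00001111000011111111111111111111
  (((e | c) & d) & (c | a)) = 00000011000000110001001100010011

(((e | c) & d) & (c | a))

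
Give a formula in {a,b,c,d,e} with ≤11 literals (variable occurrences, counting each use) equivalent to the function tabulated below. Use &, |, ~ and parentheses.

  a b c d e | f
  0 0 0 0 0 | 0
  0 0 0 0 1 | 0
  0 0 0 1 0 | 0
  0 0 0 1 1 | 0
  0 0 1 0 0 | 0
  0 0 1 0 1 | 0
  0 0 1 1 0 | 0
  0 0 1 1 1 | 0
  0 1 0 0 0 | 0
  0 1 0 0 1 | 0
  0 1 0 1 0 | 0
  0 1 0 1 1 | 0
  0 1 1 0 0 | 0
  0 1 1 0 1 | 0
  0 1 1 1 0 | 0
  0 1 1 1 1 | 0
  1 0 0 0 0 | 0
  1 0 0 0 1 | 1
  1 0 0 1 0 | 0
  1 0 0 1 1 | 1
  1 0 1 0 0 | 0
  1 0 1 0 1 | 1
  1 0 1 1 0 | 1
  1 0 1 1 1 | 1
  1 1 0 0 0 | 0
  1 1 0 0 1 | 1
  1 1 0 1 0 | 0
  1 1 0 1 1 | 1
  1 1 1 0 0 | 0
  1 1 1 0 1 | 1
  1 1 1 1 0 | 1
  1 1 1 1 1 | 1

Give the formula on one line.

  ~e = 10101010101010101010101010101010
  (~e | a) = 10101010101010101111111111111111
  ((~e | a) & e) = 00000000000000000101010101010101
  ~a = 11111111111111110000000000000000
  (~a & b) = 00000000111111110000000000000000
  (c | (~a & b)) = 00001111111111110000111100001111
  ((c | (~a & b)) & d) = 00000011001100110000001100000011
  (((~e | a) & e) | ((c | (~a & b)) & d)) = 00000011001100110101011101010111
  (a & (((~e | a) & e) | ((c | (~a & b)) & d))) = 00000000000000000101011101010111

(a & (((~e | a) & e) | ((c | (~a & b)) & d)))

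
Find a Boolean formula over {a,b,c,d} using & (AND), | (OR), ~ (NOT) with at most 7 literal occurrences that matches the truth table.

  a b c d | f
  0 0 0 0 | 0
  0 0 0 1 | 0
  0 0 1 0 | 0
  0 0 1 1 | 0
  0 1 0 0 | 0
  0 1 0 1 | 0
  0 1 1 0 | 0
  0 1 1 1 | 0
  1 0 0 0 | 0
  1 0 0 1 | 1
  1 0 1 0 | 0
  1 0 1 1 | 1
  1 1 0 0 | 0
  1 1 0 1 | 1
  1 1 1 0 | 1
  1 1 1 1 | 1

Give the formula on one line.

  (c | d) = 0111011101110111
  (b | d) = 0101111101011111
  ~c = 1100110011001100
  ((b | d) | ~c) = 1101111111011111
  (a & ((b | d) | ~c)) = 0000000011011111
  ((c | d) & (a & ((b | d) | ~c))) = 0000000001010111

((c | d) & (a & ((b | d) | ~c)))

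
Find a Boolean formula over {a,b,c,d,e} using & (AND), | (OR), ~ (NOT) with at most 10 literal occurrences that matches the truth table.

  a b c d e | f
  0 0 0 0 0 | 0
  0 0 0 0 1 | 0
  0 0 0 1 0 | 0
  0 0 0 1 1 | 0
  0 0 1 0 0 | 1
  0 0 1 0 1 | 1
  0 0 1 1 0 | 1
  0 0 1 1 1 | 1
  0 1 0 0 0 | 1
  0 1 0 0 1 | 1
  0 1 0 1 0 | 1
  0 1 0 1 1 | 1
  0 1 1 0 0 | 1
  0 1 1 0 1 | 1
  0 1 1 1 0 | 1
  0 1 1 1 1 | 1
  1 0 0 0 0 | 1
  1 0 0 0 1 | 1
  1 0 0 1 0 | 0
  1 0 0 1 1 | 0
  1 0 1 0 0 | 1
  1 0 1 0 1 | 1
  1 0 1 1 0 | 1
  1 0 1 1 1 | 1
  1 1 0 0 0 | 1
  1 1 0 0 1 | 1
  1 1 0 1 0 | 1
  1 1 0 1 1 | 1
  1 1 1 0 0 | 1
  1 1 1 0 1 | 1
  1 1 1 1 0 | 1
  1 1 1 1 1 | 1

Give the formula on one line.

((~b & ((~d & (((a | b) | d) & ~b)) | c)) | b)

  ~b = 11111111000000001111111100000000
  ~d = 11001100110011001100110011001100
  (a | b) = 00000000111111111111111111111111
  ((a | b) | d) = 00110011111111111111111111111111
  (((a | b) | d) & ~b) = 00110011000000001111111100000000
  (~d & (((a | b) | d) & ~b)) = 00000000000000001100110000000000
  ((~d & (((a | b) | d) & ~b)) | c) = 00001111000011111100111100001111
  (~b & ((~d & (((a | b) | d) & ~b)) | c)) = 00001111000000001100111100000000
  ((~b & ((~d & (((a | b) | d) & ~b)) | c)) | b) = 00001111111111111100111111111111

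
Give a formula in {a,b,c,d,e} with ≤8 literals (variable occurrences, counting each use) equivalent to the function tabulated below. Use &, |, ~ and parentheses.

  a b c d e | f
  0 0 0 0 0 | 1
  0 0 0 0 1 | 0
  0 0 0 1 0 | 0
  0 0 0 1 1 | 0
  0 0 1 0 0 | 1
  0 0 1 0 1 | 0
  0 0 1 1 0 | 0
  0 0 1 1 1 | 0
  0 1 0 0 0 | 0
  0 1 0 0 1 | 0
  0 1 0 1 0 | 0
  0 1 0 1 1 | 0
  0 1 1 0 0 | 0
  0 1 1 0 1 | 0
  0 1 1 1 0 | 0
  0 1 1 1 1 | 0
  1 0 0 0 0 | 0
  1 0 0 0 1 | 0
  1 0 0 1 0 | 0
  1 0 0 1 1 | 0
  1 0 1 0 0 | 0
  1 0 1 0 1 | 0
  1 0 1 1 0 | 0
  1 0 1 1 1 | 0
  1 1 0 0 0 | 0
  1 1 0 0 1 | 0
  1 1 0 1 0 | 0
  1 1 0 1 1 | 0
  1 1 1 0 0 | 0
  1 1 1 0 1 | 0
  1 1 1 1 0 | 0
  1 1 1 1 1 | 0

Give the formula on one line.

  ~d = 11001100110011001100110011001100
  (b | ~d) = 11001100111111111100110011111111
  ~b = 11111111000000001111111100000000
  ~e = 10101010101010101010101010101010
  (b | ~e) = 10101010111111111010101011111111
  ~a = 11111111111111110000000000000000
  ((b | ~e) & ~a) = 10101010111111110000000000000000
  (~b & ((b | ~e) & ~a)) = 10101010000000000000000000000000
  ((b | ~d) & (~b & ((b | ~e) & ~a))) = 10001000000000000000000000000000

((b | ~d) & (~b & ((b | ~e) & ~a)))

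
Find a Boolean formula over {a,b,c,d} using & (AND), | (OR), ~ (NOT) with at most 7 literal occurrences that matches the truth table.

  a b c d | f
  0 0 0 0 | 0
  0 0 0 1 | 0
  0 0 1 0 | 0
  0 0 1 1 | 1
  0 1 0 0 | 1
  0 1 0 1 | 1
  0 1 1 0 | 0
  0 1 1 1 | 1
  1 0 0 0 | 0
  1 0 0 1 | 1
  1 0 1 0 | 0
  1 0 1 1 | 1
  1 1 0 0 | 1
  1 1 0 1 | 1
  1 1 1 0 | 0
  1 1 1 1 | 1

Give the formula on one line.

((~c & b) | (d & (a | c)))

  ~c = 1100110011001100
  (~c & b) = 0000110000001100
  (a | c) = 0011001111111111
  (d & (a | c)) = 0001000101010101
  ((~c & b) | (d & (a | c))) = 0001110101011101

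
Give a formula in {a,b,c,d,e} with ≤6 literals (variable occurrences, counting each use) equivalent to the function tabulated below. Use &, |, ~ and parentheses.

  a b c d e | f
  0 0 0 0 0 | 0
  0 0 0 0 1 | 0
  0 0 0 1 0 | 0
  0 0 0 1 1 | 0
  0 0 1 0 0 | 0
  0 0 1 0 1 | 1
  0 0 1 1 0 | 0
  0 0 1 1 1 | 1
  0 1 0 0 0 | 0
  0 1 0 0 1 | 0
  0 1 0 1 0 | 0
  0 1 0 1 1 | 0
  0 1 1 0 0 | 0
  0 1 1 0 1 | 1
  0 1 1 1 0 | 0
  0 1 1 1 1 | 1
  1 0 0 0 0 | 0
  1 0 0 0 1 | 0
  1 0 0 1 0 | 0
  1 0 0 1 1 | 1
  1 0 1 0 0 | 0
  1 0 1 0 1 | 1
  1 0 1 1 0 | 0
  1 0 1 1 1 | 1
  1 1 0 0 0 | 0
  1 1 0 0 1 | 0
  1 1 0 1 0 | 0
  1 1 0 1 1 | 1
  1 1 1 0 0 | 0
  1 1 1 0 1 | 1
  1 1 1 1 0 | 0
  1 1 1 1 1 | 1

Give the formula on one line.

(e & (c | (a & d)))

  (a & d) = 00000000000000000011001100110011
  (c | (a & d)) = 00001111000011110011111100111111
  (e & (c | (a & d))) = 00000101000001010001010100010101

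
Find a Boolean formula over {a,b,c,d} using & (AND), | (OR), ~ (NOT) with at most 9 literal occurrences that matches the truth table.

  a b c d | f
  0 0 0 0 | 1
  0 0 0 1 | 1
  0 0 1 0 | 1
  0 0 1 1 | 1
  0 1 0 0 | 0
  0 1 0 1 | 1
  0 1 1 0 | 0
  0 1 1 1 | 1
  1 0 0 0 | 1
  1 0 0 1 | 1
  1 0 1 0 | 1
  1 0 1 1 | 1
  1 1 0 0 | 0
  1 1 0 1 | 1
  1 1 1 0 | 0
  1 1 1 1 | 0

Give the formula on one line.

(((b & d) | ~b) & (~c | (~a | ~b)))

  (b & d) = 0000010100000101
  ~b = 1111000011110000
  ((b & d) | ~b) = 1111010111110101
  ~c = 1100110011001100
  ~a = 1111111100000000
  (~a | ~b) = 1111111111110000
  (~c | (~a | ~b)) = 1111111111111100
  (((b & d) | ~b) & (~c | (~a | ~b))) = 1111010111110100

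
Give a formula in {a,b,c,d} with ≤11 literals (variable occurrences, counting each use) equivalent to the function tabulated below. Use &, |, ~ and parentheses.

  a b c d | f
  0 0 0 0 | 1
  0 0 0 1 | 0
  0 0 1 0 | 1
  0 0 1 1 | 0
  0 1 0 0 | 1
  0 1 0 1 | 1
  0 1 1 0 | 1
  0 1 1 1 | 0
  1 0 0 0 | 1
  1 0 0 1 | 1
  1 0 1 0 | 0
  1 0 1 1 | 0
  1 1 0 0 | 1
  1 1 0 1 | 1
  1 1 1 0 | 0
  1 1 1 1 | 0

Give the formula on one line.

((((~d & c) | ((~d | b) & ~c)) | a) & ((a & ~c) | ~a))

  ~d = 1010101010101010
  (~d & c) = 0010001000100010
  (~d | b) = 1010111110101111
  ~c = 1100110011001100
  ((~d | b) & ~c) = 1000110010001100
  ((~d & c) | ((~d | b) & ~c)) = 1010111010101110
  (((~d & c) | ((~d | b) & ~c)) | a) = 1010111011111111
  (a & ~c) = 0000000011001100
  ~a = 1111111100000000
  ((a & ~c) | ~a) = 1111111111001100
  ((((~d & c) | ((~d | b) & ~c)) | a) & ((a & ~c) | ~a)) = 1010111011001100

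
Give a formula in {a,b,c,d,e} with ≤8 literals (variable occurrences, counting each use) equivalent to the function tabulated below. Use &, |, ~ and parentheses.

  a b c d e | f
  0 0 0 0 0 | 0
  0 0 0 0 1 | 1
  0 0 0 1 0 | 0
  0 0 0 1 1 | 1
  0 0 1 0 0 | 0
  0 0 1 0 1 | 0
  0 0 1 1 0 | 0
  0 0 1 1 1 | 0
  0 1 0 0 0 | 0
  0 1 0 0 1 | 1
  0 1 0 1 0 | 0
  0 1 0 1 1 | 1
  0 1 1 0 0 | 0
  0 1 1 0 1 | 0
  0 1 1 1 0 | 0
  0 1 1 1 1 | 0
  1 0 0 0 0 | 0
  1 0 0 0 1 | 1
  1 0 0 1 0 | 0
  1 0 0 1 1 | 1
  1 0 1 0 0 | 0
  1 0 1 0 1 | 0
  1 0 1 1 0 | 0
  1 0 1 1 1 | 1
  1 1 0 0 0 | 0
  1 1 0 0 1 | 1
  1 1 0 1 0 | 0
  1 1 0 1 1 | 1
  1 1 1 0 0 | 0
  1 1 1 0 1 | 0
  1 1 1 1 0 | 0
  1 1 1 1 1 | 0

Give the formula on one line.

((~c | (a & (~b & d))) & e)

  ~c = 11110000111100001111000011110000
  ~b = 11111111000000001111111100000000
  (~b & d) = 00110011000000000011001100000000
  (a & (~b & d)) = 00000000000000000011001100000000
  (~c | (a & (~b & d))) = 11110000111100001111001111110000
  ((~c | (a & (~b & d))) & e) = 01010000010100000101000101010000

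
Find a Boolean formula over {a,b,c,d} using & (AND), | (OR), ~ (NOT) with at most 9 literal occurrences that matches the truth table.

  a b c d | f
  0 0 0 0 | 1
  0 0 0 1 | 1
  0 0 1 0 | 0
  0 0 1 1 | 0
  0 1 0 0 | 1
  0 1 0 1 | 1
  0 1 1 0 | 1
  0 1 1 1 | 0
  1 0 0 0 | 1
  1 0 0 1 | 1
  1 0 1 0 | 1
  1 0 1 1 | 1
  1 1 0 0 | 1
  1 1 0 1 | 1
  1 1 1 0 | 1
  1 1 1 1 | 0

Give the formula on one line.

  ~c = 1100110011001100
  ~b = 1111000011110000
  (~b | ~c) = 1111110011111100
  ((~b | ~c) & a) = 0000000011111100
  (((~b | ~c) & a) & ~b) = 0000000011110000
  (~c | (((~b | ~c) & a) & ~b)) = 1100110011111100
  ~d = 1010101010101010
  (b & ~d) = 0000101000001010
  ((~c | (((~b | ~c) & a) & ~b)) | (b & ~d)) = 1100111011111110

((~c | (((~b | ~c) & a) & ~b)) | (b & ~d))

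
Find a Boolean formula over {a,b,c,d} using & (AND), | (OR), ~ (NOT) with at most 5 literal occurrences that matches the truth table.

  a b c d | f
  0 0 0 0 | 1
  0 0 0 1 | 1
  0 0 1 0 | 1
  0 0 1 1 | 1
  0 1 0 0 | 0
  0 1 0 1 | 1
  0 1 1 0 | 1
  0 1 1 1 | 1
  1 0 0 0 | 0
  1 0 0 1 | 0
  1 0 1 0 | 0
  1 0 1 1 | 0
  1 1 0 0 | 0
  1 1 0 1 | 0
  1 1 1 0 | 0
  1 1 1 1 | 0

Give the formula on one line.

  ~b = 1111000011110000
  (~b | a) = 1111000011111111
  (d | (~b | a)) = 1111010111111111
  ((d | (~b | a)) | c) = 1111011111111111
  ~a = 1111111100000000
  (((d | (~b | a)) | c) & ~a) = 1111011100000000

(((d | (~b | a)) | c) & ~a)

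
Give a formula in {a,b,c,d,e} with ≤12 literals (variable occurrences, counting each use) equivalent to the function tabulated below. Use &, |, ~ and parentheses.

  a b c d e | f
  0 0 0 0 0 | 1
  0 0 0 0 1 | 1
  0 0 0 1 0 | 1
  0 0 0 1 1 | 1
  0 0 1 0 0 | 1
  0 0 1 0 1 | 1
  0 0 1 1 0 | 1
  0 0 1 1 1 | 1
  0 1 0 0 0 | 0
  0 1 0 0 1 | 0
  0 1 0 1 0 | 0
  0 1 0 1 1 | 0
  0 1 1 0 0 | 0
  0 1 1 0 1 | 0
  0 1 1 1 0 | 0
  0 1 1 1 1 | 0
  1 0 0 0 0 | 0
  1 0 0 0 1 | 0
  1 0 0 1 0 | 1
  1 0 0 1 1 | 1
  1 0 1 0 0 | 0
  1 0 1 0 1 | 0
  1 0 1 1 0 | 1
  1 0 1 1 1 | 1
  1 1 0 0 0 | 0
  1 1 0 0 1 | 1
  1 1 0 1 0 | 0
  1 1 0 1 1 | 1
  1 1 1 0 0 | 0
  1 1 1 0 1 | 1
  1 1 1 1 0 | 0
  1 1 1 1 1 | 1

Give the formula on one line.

  ~b = 11111111000000001111111100000000
  (d & ~b) = 00110011000000000011001100000000
  (b & e) = 00000000010101010000000001010101
  (d | (b & e)) = 00110011011101110011001101110111
  (e & (d | (b & e))) = 00010001010101010001000101010101
  ((d & ~b) | (e & (d | (b & e)))) = 00110011010101010011001101010101
  (((d & ~b) | (e & (d | (b & e)))) & a) = 00000000000000000011001101010101
  ~a = 11111111111111110000000000000000
  (~a & ~b) = 11111111000000000000000000000000
  ((((d & ~b) | (e & (d | (b & e)))) & a) | (~a & ~b)) = 11111111000000000011001101010101

((((d & ~b) | (e & (d | (b & e)))) & a) | (~a & ~b))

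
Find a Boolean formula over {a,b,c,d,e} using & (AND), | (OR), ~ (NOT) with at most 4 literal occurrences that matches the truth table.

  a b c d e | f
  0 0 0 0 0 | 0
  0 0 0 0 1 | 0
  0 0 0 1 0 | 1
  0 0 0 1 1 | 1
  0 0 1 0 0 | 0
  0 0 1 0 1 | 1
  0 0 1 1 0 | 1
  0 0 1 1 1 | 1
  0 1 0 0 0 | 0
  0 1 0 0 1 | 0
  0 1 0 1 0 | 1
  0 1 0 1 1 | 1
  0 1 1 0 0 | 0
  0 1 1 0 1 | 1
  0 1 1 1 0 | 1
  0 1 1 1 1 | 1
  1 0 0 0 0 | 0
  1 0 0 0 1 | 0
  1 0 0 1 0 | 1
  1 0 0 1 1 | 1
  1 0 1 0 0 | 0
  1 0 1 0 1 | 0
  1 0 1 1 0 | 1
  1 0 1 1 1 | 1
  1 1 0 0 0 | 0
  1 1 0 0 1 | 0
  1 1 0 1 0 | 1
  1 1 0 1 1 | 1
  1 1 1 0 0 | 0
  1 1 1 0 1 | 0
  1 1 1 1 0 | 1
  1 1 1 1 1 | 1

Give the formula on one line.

(d | (~a & (c & e)))

  ~a = 11111111111111110000000000000000
  (c & e) = 00000101000001010000010100000101
  (~a & (c & e)) = 00000101000001010000000000000000
  (d | (~a & (c & e))) = 00110111001101110011001100110011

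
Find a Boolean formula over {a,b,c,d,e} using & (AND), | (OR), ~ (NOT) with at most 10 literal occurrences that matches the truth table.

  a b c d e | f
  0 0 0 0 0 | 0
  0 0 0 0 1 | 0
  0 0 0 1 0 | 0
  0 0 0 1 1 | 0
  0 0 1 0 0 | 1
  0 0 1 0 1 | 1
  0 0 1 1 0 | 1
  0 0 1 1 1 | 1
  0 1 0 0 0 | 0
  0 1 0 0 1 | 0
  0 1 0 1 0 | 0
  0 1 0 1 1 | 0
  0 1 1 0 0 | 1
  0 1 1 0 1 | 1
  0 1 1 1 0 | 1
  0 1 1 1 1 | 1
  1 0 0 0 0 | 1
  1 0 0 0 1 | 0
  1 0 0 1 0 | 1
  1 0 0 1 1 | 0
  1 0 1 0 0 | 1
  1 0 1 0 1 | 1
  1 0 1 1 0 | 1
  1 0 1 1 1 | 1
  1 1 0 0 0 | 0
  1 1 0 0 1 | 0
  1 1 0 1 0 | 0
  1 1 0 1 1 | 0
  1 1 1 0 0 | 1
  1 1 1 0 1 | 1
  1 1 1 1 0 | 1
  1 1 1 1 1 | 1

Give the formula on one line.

((((~e & a) & ~b) & (~c | (~d & (e & ~b)))) | c)

  ~e = 10101010101010101010101010101010
  (~e & a) = 00000000000000001010101010101010
  ~b = 11111111000000001111111100000000
  ((~e & a) & ~b) = 00000000000000001010101000000000
  ~c = 11110000111100001111000011110000
  ~d = 11001100110011001100110011001100
  (e & ~b) = 01010101000000000101010100000000
  (~d & (e & ~b)) = 01000100000000000100010000000000
  (~c | (~d & (e & ~b))) = 11110100111100001111010011110000
  (((~e & a) & ~b) & (~c | (~d & (e & ~b)))) = 00000000000000001010000000000000
  ((((~e & a) & ~b) & (~c | (~d & (e & ~b)))) | c) = 00001111000011111010111100001111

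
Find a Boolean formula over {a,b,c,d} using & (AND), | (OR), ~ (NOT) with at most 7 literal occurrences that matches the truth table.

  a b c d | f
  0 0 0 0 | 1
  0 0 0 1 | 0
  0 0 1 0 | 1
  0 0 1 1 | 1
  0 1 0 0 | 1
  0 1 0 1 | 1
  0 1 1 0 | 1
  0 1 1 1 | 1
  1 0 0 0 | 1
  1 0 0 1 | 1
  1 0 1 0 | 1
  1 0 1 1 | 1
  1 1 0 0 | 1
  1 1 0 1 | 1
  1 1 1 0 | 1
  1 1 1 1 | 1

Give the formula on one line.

  (a & d) = 0000000001010101
  ~d = 1010101010101010
  (b | ~d) = 1010111110101111
  ((a & d) | (b | ~d)) = 1010111111111111
  (c | ((a & d) | (b | ~d))) = 1011111111111111

(c | ((a & d) | (b | ~d)))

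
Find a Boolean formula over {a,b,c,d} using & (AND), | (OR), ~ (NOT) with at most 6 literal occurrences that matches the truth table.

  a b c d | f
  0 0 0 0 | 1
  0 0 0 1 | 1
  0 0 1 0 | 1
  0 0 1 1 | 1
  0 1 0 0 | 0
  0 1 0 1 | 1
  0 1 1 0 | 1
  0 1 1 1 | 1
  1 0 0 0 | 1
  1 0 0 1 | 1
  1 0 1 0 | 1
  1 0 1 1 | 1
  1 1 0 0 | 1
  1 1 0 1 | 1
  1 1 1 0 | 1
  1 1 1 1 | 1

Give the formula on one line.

((~b | (a | d)) | (b & c))

  ~b = 1111000011110000
  (a | d) = 0101010111111111
  (~b | (a | d)) = 1111010111111111
  (b & c) = 0000001100000011
  ((~b | (a | d)) | (b & c)) = 1111011111111111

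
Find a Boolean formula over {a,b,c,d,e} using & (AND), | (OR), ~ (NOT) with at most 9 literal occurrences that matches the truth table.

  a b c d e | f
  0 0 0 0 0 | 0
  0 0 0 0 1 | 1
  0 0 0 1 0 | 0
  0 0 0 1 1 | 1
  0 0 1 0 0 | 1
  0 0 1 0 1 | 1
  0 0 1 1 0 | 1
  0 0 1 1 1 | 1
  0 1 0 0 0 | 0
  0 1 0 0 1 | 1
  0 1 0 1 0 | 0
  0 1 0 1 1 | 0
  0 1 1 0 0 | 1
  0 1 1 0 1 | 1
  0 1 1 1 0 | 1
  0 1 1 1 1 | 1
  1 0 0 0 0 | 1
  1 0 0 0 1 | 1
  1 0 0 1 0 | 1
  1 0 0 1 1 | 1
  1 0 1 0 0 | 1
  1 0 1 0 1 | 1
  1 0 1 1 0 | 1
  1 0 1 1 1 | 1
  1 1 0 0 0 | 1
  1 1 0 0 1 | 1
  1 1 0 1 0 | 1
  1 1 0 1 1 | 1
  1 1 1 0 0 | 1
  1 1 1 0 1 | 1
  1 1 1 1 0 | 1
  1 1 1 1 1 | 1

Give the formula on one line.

  ~b = 11111111000000001111111100000000
  (e & ~b) = 01010101000000000101010100000000
  ~a = 11111111111111110000000000000000
  ((e & ~b) & ~a) = 01010101000000000000000000000000
  (c | a) = 00001111000011111111111111111111
  ~d = 11001100110011001100110011001100
  (~d & e) = 01000100010001000100010001000100
  ((c | a) | (~d & e)) = 01001111010011111111111111111111
  (((e & ~b) & ~a) | ((c | a) | (~d & e))) = 01011111010011111111111111111111

(((e & ~b) & ~a) | ((c | a) | (~d & e)))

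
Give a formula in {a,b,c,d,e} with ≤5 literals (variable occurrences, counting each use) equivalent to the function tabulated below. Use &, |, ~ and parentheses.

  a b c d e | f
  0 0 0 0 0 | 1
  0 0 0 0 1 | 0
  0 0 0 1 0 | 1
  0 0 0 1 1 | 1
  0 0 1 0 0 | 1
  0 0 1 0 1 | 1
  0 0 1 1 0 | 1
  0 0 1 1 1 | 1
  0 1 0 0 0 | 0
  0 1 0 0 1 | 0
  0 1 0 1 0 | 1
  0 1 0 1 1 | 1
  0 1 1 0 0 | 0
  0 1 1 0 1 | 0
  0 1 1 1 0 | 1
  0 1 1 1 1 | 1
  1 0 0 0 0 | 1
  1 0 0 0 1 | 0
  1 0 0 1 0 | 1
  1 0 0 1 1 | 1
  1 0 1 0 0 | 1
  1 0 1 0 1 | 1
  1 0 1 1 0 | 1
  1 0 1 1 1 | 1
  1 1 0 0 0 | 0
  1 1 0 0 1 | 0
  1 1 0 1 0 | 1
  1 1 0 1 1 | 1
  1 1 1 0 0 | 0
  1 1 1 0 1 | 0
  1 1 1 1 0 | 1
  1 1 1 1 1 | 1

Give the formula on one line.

(d | ((~e | (e & c)) & ~b))

  ~e = 10101010101010101010101010101010
  (e & c) = 00000101000001010000010100000101
  (~e | (e & c)) = 10101111101011111010111110101111
  ~b = 11111111000000001111111100000000
  ((~e | (e & c)) & ~b) = 10101111000000001010111100000000
  (d | ((~e | (e & c)) & ~b)) = 10111111001100111011111100110011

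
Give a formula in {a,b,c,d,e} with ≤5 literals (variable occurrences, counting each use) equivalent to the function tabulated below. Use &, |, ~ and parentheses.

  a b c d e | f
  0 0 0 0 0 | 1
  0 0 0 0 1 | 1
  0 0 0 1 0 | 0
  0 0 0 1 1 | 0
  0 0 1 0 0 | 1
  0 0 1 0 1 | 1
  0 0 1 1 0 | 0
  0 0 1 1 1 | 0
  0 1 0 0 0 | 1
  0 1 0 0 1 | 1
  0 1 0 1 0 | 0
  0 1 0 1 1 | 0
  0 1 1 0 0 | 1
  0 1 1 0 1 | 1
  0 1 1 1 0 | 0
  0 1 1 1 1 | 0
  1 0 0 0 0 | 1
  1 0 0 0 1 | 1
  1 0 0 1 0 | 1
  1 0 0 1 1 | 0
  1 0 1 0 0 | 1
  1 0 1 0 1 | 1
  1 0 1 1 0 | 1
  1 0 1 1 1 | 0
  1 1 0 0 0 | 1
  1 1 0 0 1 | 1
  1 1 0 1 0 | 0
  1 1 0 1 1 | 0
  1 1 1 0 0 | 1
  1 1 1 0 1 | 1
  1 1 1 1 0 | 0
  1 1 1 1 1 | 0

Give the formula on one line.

(((~b & a) & (~e & ~b)) | ~d)

  ~b = 11111111000000001111111100000000
  (~b & a) = 00000000000000001111111100000000
  ~e = 10101010101010101010101010101010
  (~e & ~b) = 10101010000000001010101000000000
  ((~b & a) & (~e & ~b)) = 00000000000000001010101000000000
  ~d = 11001100110011001100110011001100
  (((~b & a) & (~e & ~b)) | ~d) = 11001100110011001110111011001100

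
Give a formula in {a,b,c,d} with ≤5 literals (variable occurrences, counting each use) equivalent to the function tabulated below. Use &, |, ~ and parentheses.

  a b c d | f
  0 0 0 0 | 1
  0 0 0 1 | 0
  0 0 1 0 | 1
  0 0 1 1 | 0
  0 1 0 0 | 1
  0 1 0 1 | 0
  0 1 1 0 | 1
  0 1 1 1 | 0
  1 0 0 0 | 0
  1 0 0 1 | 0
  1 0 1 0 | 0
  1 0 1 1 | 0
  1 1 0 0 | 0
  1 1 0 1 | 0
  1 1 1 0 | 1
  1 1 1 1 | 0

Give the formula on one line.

  ~d = 1010101010101010
  ~a = 1111111100000000
  (c | ~a) = 1111111100110011
  ((c | ~a) & b) = 0000111100000011
  (((c | ~a) & b) | ~a) = 1111111100000011
  (~d & (((c | ~a) & b) | ~a)) = 1010101000000010

(~d & (((c | ~a) & b) | ~a))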